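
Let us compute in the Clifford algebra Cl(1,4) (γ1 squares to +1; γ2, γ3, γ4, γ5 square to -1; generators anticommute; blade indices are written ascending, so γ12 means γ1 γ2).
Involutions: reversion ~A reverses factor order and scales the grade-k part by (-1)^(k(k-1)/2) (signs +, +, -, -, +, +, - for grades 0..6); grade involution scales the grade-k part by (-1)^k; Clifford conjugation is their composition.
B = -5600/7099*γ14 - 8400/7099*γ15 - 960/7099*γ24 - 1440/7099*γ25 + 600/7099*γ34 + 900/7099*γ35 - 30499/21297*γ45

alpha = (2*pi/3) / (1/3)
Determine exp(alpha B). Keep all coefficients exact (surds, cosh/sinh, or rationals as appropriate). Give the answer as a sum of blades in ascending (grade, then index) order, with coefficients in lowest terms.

B^2 term by term: the squares give (-5600/7099)^2*(γ14)^2 + (-8400/7099)^2*(γ15)^2 + (-960/7099)^2*(γ24)^2 + (-1440/7099)^2*(γ25)^2 + (600/7099)^2*(γ34)^2 + (900/7099)^2*(γ35)^2 + (-30499/21297)^2*(γ45)^2 = 31360000/50395801*(+1) + 70560000/50395801*(+1) + 921600/50395801*(-1) + 2073600/50395801*(-1) + 360000/50395801*(-1) + 810000/50395801*(-1) + 930189001/453562209*(-1) = -1/9 (each basis 2-blade squares to minus the product of its generators' squares); cross terms between blades sharing an index anticommute and cancel; the commuting (index-disjoint) pairs give grade-4 terms 2*c*c'*(blade product), which cancel blade by blade — γ1245: -16128000/50395801 + 16128000/50395801 = 0; γ1345: 10080000/50395801 - 10080000/50395801 = 0; γ2345: 1728000/50395801 - 1728000/50395801 = 0 — confirming B is simple. So B^2 = -1/9.
B^2 = -1/9 — since the square is negative, the closed form is circular: l = 1/3, alpha*l = 2*pi/3, so exp(alpha B) = cos(2*pi/3) + (sin(2*pi/3)/(1/3))*B = -1/2 + (3*sqrt(3)/2)*B.
Answer: -1/2 - 8400*sqrt(3)/7099*γ14 - 12600*sqrt(3)/7099*γ15 - 1440*sqrt(3)/7099*γ24 - 2160*sqrt(3)/7099*γ25 + 900*sqrt(3)/7099*γ34 + 1350*sqrt(3)/7099*γ35 - 30499*sqrt(3)/14198*γ45


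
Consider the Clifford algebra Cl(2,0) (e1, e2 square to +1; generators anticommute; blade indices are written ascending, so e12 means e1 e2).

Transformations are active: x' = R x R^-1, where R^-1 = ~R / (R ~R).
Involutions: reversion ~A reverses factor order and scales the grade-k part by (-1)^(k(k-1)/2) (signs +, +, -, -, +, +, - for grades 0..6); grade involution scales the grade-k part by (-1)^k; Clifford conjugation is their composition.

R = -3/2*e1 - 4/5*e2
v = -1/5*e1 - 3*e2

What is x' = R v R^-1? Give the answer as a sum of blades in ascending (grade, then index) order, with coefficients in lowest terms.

~R = -3/2*e1 - 4/5*e2, and R ~R = 289/100, so R^-1 = ~R / (289/100).
R v = 27/10 + 217/50*e12
Answer: -3761/1445*e1 + 435/289*e2


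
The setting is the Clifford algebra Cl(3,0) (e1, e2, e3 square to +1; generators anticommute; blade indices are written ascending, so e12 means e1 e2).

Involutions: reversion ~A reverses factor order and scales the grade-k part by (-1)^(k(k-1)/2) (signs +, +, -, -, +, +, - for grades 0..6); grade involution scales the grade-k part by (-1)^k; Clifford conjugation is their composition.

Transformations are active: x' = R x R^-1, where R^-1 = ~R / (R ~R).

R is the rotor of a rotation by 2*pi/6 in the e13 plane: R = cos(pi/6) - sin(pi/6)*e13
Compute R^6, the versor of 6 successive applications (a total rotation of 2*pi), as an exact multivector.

Rotor phase runs at HALF the rotation angle; powers of one rotor simply add phase, so after 6 steps in e13 the phase is 6*pi/6 = pi and R^6 = cos(pi) - sin(pi)*e13.
cos(pi) = -1 and sin(pi) = 0, so R^6 = -1. The total rotation 2*pi is 1 full turn, so every vector returns to itself, yet the rotor is -1, on the OTHER sheet of the double cover (an odd number of 2*pi turns).
Answer: -1


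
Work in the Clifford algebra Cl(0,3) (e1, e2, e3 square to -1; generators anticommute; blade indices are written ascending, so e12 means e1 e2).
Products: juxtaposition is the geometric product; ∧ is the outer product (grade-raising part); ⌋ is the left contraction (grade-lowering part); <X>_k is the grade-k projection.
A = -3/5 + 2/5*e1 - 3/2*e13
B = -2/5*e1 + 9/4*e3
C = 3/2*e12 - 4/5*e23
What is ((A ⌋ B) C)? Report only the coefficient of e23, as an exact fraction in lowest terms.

step 1: 4/25 + 6/25*e1 - 27/20*e3
step 2: 18/25*e2 + 6/25*e12 - 16/125*e23 - 2217/1000*e123
Answer: -16/125


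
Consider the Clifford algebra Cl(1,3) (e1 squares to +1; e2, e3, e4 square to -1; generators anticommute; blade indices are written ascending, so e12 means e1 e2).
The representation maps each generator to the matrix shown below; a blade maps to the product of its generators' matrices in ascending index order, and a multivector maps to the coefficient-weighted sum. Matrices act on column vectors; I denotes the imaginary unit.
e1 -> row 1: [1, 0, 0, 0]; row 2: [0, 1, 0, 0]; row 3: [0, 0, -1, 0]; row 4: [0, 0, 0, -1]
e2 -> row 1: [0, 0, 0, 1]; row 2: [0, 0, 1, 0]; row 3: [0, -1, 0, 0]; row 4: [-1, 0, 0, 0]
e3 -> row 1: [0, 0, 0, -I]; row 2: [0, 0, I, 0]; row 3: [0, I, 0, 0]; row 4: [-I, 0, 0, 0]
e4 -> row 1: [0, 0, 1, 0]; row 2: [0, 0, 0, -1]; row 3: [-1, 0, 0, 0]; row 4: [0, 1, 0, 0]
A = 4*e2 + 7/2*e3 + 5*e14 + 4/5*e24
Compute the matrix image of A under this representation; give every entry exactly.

Bivector images (products of the table entries): rho(e14) = rho(e1)rho(e4) = row 1: [0, 0, 1, 0]; row 2: [0, 0, 0, -1]; row 3: [1, 0, 0, 0]; row 4: [0, -1, 0, 0]; rho(e24) = rho(e2)rho(e4) = row 1: [0, 1, 0, 0]; row 2: [-1, 0, 0, 0]; row 3: [0, 0, 0, 1]; row 4: [0, 0, -1, 0].
M = (4)*rho(e2) + (7/2)*rho(e3) + (5)*rho(e14) + (4/5)*rho(e24), summed entrywise:
Answer: row 1: [0, 4/5, 5, 4 - 7*I/2]; row 2: [-4/5, 0, 4 + 7*I/2, -5]; row 3: [5, -4 + 7*I/2, 0, 4/5]; row 4: [-4 - 7*I/2, -5, -4/5, 0]


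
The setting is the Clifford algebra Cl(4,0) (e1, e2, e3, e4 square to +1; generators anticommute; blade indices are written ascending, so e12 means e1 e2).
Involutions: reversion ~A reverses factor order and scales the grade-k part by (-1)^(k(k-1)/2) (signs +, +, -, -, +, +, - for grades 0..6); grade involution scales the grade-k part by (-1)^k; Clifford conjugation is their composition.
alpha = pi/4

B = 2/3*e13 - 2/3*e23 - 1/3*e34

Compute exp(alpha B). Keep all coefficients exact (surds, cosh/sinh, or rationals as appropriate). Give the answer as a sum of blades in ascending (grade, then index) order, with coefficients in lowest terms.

B^2 term by term: the squares give (2/3)^2*(e13)^2 + (-2/3)^2*(e23)^2 + (-1/3)^2*(e34)^2 = 4/9*(-1) + 4/9*(-1) + 1/9*(-1) = -1 (each basis 2-blade squares to minus the product of its generators' squares); cross terms between blades sharing an index anticommute and cancel. So B^2 = -1.
B^2 = -1 — the negative square puts this in the circular regime; l = 1, alpha*l = pi/4, so exp(alpha B) = cos(pi/4) + (sin(pi/4)/1)*B = sqrt(2)/2 + (sqrt(2)/2)*B.
Answer: sqrt(2)/2 + sqrt(2)/3*e13 - sqrt(2)/3*e23 - sqrt(2)/6*e34


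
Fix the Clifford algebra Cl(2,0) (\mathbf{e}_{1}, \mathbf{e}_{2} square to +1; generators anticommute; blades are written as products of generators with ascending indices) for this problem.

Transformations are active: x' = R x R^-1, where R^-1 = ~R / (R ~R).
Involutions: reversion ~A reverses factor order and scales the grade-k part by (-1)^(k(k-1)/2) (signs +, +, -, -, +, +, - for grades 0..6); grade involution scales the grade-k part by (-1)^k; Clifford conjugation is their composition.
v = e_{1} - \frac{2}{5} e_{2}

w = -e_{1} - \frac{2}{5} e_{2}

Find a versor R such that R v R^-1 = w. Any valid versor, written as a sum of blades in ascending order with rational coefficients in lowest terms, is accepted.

Equal squares first: v^2 = w^2 = \frac{29}{25}. Then v + w = -\frac{4}{5} e_{2} is a versor taking v to w, provided it is invertible.
Answer: -\frac{4}{5} e_{2}


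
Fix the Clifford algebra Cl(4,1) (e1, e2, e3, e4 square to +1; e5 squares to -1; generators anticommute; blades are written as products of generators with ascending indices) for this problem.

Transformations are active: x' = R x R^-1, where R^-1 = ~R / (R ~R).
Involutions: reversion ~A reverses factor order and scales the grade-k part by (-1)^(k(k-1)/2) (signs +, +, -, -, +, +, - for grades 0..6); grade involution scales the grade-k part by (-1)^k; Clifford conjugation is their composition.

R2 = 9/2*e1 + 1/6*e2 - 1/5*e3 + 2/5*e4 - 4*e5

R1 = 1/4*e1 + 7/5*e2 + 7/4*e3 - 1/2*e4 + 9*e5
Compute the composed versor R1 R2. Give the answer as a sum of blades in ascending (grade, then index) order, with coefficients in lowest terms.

Distribute over the terms of R1 (each basis-blade product reordered to ascending indices, repeated generators contracted through their squares):
(1/4*e1) R2 = 9/8 + 1/24*e1 e2 - 1/20*e1 e3 + 1/10*e1 e4 - e1 e5
(7/5*e2) R2 = 7/30 - 63/10*e1 e2 - 7/25*e2 e3 + 14/25*e2 e4 - 28/5*e2 e5
(7/4*e3) R2 = -7/20 - 63/8*e1 e3 - 7/24*e2 e3 + 7/10*e3 e4 - 7*e3 e5
(-1/2*e4) R2 = -1/5 + 9/4*e1 e4 + 1/12*e2 e4 - 1/10*e3 e4 + 2*e4 e5
(9*e5) R2 = 36 - 81/2*e1 e5 - 3/2*e2 e5 + 9/5*e3 e5 - 18/5*e4 e5
Summing the partial products and collecting blades:
Answer: 4417/120 - 751/120*e1 e2 - 317/40*e1 e3 + 47/20*e1 e4 - 83/2*e1 e5 - 343/600*e2 e3 + 193/300*e2 e4 - 71/10*e2 e5 + 3/5*e3 e4 - 26/5*e3 e5 - 8/5*e4 e5


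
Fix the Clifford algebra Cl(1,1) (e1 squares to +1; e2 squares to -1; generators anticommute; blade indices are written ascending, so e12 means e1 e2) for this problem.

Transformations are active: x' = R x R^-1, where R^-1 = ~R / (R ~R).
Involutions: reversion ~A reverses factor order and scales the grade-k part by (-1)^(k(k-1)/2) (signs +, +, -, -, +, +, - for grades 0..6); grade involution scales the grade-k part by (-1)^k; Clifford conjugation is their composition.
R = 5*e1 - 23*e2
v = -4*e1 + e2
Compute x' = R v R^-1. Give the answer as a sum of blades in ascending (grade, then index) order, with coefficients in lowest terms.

~R = 5*e1 - 23*e2, and R ~R = -504, so R^-1 = ~R / (-504).
R v = 3 - 87*e12
Answer: 331/84*e1 - 61/84*e2


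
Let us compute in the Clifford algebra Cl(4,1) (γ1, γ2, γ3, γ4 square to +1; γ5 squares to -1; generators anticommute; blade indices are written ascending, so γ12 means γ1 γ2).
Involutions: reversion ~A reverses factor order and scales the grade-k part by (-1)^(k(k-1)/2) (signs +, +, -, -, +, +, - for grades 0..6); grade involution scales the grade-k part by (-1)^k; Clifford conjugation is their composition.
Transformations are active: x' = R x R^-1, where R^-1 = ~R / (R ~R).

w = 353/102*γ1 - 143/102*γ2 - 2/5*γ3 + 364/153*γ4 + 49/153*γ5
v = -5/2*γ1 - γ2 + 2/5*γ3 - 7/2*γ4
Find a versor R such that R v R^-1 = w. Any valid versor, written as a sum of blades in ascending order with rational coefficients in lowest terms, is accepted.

Construction: equal norms (both 983/50) license R = v + w = 49/51*γ1 - 245/102*γ2 - 343/306*γ4 + 49/153*γ5 — nothing changes along that direction, while (v - w)/2 changes sign, so v maps onto w.
Answer: 49/51*γ1 - 245/102*γ2 - 343/306*γ4 + 49/153*γ5


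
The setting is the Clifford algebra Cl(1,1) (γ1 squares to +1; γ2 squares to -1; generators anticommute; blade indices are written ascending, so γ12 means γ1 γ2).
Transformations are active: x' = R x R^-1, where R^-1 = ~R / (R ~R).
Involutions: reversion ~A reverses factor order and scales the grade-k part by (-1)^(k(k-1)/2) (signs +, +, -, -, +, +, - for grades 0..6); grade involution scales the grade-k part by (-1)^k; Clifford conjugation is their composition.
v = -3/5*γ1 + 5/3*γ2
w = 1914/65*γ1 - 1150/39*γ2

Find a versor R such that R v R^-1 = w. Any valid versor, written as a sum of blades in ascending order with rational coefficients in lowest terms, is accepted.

Construction: equal norms (both -544/225) license R = v + w = 375/13*γ1 - 1085/39*γ2 — nothing changes along that direction, while (v - w)/2 changes sign, so v maps onto w.
Answer: 375/13*γ1 - 1085/39*γ2


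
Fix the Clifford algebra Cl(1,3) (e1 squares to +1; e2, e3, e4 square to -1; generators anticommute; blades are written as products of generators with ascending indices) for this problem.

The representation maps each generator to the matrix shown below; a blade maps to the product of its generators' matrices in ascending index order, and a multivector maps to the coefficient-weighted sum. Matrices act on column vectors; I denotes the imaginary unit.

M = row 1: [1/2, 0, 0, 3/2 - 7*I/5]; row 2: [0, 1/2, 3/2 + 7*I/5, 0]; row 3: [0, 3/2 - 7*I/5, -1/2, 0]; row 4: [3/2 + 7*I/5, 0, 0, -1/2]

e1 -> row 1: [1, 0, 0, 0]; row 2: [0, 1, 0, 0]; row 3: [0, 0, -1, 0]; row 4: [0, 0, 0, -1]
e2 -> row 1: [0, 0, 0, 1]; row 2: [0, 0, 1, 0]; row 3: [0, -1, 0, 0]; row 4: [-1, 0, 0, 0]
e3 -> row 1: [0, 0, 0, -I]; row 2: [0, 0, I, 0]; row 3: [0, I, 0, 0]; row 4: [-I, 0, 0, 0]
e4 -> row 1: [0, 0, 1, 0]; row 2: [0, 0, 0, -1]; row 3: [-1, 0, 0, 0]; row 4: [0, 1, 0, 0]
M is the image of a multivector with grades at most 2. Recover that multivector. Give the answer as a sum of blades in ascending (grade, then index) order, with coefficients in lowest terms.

Method: the blade images are trace-orthogonal — tr(rho(e_A) rho(e_B)^-1) = 4 if A = B and 0 otherwise — and rho(e_A)^-1 = (e_A)^2 * rho(e_A) with (e_A)^2 = +1 or -1, so the coefficient of e_A in the preimage is (e_A)^2 * tr(M rho(e_A))/4.
Nonzero projections over blades of grade <= 2: e1: (e1)^2 = +1, tr(M rho(e1)) = 2, coefficient 1/2; e1 e2: (e1 e2)^2 = +1, tr(M rho(e1 e2)) = 6, coefficient 3/2; e1 e3: (e1 e3)^2 = +1, tr(M rho(e1 e3)) = 28/5, coefficient 7/5. Every other blade of grade <= 2 projects to 0.
Answer: 1/2*e1 + 3/2*e1 e2 + 7/5*e1 e3


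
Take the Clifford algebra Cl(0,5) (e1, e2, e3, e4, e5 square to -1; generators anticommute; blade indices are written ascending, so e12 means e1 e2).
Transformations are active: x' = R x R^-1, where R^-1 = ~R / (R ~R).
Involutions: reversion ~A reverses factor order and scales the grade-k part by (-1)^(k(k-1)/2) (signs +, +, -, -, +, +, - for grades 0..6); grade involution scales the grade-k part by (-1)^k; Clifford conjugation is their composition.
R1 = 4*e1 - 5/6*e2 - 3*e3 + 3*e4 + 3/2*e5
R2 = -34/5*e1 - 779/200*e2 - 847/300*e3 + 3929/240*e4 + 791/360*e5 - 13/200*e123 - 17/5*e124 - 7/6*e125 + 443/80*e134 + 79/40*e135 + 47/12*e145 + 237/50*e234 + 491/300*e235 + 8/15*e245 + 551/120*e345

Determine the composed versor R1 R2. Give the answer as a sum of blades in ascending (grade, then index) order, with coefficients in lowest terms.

Distribute over the terms of R1 (each basis-blade product reordered to ascending indices, repeated generators contracted through their squares):
(4*e1) R2 = 136/5 - 779/50*e12 - 847/75*e13 + 3929/60*e14 + 791/90*e15 + 13/50*e23 + 68/5*e24 + 14/3*e25 - 443/20*e34 - 79/10*e35 - 47/3*e45 + 474/25*e1234 + 491/75*e1235 + 32/15*e1245 + 551/30*e1345
(-5/6*e2) R2 = -779/240 - 17/3*e12 + 13/240*e13 + 17/6*e14 + 35/36*e15 + 847/360*e23 - 3929/288*e24 - 791/432*e25 + 79/20*e34 + 491/360*e35 + 4/9*e45 + 443/96*e1234 + 79/48*e1235 + 235/72*e1245 - 551/144*e2345
(-3*e3) R2 = -847/100 - 39/200*e12 - 102/5*e13 - 1329/80*e14 - 237/40*e15 - 2337/200*e23 - 711/50*e24 - 491/100*e25 - 3929/80*e34 - 791/120*e35 + 551/40*e45 + 51/5*e1234 + 7/2*e1235 + 47/4*e1345 + 8/5*e2345
(3*e4) R2 = -3929/80 + 51/5*e12 - 1329/80*e13 + 102/5*e14 + 47/4*e15 - 711/50*e23 + 2337/200*e24 + 8/5*e25 + 847/100*e34 + 551/40*e35 + 791/120*e45 + 39/200*e1234 - 7/2*e1245 + 237/40*e1345 + 491/100*e2345
(3/2*e5) R2 = -791/240 + 7/4*e12 - 237/80*e13 - 47/8*e14 + 51/5*e15 - 491/200*e23 - 4/5*e24 + 2337/400*e25 - 551/80*e34 + 847/200*e35 - 3929/160*e45 + 39/400*e1235 + 51/10*e1245 - 1329/160*e1345 - 711/100*e2345
Summing the partial products and collecting blades:
Answer: -44309/1200 - 1139/120*e12 - 61457/1200*e13 + 3179/48*e14 + 9283/360*e15 - 9269/360*e23 - 24317/7200*e24 + 7247/1350*e25 - 6573/100*e34 + 2197/450*e35 - 27953/1440*e45 + 81527/2400*e1234 + 1179/100*e1235 + 2519/360*e1245 + 13313/480*e1345 - 3187/720*e2345


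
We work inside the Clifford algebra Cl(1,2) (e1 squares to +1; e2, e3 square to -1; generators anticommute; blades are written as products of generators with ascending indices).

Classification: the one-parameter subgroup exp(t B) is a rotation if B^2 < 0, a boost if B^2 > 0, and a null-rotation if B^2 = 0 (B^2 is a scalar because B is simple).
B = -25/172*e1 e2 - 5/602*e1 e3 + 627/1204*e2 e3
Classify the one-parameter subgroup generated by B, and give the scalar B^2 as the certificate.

B^2 term by term: the squares give (-25/172)^2*(e1 e2)^2 + (-5/602)^2*(e1 e3)^2 + (627/1204)^2*(e2 e3)^2 = 625/29584*(+1) + 25/362404*(+1) + 393129/1449616*(-1) = -1/4 (each basis 2-blade squares to minus the product of its generators' squares); cross terms between blades sharing an index anticommute and cancel. So B^2 = -1/4.
Answer: rotation, certificate B^2 = -1/4. The scalar -1/4 is the complete invariant here: its sign names the subgroup type.


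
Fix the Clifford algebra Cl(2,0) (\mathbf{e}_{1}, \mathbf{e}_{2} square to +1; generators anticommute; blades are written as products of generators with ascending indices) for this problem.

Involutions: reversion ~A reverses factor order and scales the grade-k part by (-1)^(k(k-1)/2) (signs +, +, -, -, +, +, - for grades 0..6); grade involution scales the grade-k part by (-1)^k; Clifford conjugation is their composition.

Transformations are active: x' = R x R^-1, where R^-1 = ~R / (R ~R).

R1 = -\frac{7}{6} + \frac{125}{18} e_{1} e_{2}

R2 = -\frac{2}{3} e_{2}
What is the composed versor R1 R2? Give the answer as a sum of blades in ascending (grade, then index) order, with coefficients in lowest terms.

Distribute over the terms of R2 (each basis-blade product reordered to ascending indices, repeated generators contracted through their squares):
R1 (-\frac{2}{3} e_{2}) = -\frac{125}{27} e_{1} + \frac{7}{9} e_{2}
Answer: -\frac{125}{27} e_{1} + \frac{7}{9} e_{2}


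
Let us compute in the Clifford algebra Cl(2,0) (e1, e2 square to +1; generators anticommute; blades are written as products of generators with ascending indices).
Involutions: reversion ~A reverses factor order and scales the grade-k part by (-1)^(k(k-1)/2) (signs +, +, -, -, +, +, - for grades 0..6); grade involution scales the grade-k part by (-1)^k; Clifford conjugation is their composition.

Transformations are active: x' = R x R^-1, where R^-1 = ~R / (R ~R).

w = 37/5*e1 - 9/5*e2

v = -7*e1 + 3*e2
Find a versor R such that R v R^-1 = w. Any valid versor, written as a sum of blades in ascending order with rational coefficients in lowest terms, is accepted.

Reasoning: v^2 = w^2 = 58 since conjugation preserves the quadratic form; R = v + w = 2/5*e1 + 6/5*e2 is then valid when invertible, keeping its own part and reversing (v - w)/2.
Answer: 2/5*e1 + 6/5*e2


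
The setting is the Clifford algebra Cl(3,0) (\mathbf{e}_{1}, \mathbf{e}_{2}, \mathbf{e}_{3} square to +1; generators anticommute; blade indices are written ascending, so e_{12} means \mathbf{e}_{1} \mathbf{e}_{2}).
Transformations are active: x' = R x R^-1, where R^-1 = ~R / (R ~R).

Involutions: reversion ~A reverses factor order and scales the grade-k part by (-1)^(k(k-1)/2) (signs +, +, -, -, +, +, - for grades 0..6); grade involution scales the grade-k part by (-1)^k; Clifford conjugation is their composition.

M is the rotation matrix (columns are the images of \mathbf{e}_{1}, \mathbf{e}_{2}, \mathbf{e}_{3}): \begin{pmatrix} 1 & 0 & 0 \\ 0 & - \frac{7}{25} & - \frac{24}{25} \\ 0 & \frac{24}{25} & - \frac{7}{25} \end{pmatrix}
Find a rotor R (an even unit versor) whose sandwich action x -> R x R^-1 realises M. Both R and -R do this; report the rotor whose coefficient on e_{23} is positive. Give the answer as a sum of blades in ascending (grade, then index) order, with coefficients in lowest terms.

Method: write R = a + b12*e_{12} + b13*e_{13} + b23*e_{23} with a^2 + b12^2 + b13^2 + b23^2 = 1 (so R^-1 = ~R). Expanding the columns R e_j ~R gives tr M = 4a^2 - 1 and, from the antisymmetric part, M21 - M12 = -4a*b12, M13 - M31 = 4a*b13, M32 - M23 = -4a*b23.
Here tr M = \frac{11}{25}, so a^2 = (1 + tr M)/4 = \frac{9}{25} and a = ±\frac{3}{5}. Taking a = \frac{3}{5}: M21 - M12 = 0, M13 - M31 = 0, M32 - M23 = \frac{48}{25}, giving b12 = 0, b13 = 0, b23 = -\frac{4}{5}, i.e. R = \frac{3}{5} - \frac{4}{5} e_{23}.
Its e_{23} coefficient is negative, so report the other preimage -R.
Answer: -\frac{3}{5} + \frac{4}{5} e_{23}. Why the constraint matters: R and -R act identically through the sandwich — M has trace \frac{11}{25} either way — so only the sign condition on e_{23} picks one of the two preimages.


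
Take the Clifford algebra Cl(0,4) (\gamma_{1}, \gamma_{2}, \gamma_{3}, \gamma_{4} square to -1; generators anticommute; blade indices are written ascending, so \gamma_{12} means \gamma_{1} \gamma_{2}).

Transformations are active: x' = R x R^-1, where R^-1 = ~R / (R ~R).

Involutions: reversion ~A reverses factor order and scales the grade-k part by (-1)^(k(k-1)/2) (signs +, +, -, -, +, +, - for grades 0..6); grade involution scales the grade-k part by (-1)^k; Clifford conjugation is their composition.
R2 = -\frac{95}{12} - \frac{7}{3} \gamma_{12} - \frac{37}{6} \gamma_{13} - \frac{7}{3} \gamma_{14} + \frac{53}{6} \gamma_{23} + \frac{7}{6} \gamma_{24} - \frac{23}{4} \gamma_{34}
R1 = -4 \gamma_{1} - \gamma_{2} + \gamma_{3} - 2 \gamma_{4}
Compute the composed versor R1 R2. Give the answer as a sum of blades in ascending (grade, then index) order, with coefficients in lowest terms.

Distribute over the terms of R1 (each basis-blade product reordered to ascending indices, repeated generators contracted through their squares):
(-4 \gamma_{1}) R2 = \frac{95}{3} \gamma_{1} - \frac{28}{3} \gamma_{2} - \frac{74}{3} \gamma_{3} - \frac{28}{3} \gamma_{4} - \frac{106}{3} \gamma_{123} - \frac{14}{3} \gamma_{124} + 23 \gamma_{134}
(-\gamma_{2}) R2 = \frac{7}{3} \gamma_{1} + \frac{95}{12} \gamma_{2} + \frac{53}{6} \gamma_{3} + \frac{7}{6} \gamma_{4} - \frac{37}{6} \gamma_{123} - \frac{7}{3} \gamma_{124} + \frac{23}{4} \gamma_{234}
(\gamma_{3}) R2 = -\frac{37}{6} \gamma_{1} + \frac{53}{6} \gamma_{2} - \frac{95}{12} \gamma_{3} + \frac{23}{4} \gamma_{4} - \frac{7}{3} \gamma_{123} + \frac{7}{3} \gamma_{134} - \frac{7}{6} \gamma_{234}
(-2 \gamma_{4}) R2 = \frac{14}{3} \gamma_{1} - \frac{7}{3} \gamma_{2} + \frac{23}{2} \gamma_{3} + \frac{95}{6} \gamma_{4} + \frac{14}{3} \gamma_{124} + \frac{37}{3} \gamma_{134} - \frac{53}{3} \gamma_{234}
Summing the partial products and collecting blades:
Answer: \frac{65}{2} \gamma_{1} + \frac{61}{12} \gamma_{2} - \frac{49}{4} \gamma_{3} + \frac{161}{12} \gamma_{4} - \frac{263}{6} \gamma_{123} - \frac{7}{3} \gamma_{124} + \frac{113}{3} \gamma_{134} - \frac{157}{12} \gamma_{234}


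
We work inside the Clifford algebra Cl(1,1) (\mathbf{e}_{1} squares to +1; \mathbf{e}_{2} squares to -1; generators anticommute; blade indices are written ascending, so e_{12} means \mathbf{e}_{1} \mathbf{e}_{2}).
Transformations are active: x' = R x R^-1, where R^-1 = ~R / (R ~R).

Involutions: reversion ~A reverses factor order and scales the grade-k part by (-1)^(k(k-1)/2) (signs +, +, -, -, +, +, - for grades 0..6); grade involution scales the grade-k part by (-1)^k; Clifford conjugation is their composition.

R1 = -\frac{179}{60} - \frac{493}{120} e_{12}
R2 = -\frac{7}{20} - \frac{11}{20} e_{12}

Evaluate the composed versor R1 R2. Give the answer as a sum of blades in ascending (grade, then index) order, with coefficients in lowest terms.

Distribute over the terms of R1 (each basis-blade product reordered to ascending indices, repeated generators contracted through their squares):
(-\frac{179}{60}) R2 = \frac{1253}{1200} + \frac{1969}{1200} e_{12}
(-\frac{493}{120} e_{12}) R2 = \frac{5423}{2400} + \frac{3451}{2400} e_{12}
Summing the partial products and collecting blades:
Answer: \frac{2643}{800} + \frac{2463}{800} e_{12}


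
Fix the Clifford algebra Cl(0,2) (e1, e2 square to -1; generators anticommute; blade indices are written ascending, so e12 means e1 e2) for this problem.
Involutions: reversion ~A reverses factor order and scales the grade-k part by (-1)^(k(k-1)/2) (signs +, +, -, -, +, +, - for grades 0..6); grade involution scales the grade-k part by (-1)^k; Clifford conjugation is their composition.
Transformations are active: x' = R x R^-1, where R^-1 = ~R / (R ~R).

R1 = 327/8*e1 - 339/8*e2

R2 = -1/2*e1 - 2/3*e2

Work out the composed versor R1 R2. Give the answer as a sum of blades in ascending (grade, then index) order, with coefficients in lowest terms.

Distribute over the terms of R1 (each basis-blade product reordered to ascending indices, repeated generators contracted through their squares):
(327/8*e1) R2 = 327/16 - 109/4*e12
(-339/8*e2) R2 = -113/4 - 339/16*e12
Summing the partial products and collecting blades:
Answer: -125/16 - 775/16*e12


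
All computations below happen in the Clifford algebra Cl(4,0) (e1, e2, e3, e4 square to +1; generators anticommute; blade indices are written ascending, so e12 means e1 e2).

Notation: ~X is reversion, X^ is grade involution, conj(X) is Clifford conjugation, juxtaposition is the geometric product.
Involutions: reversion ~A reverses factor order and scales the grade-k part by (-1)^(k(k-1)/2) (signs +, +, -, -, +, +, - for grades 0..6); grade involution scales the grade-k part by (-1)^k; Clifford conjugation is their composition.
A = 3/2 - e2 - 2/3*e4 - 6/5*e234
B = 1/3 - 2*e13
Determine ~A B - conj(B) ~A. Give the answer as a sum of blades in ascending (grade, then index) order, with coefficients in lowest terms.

first term: 1/2 - 1/3*e2 - 2/9*e4 - 3*e13 - 2*e123 - 12/5*e124 + 4/3*e134 + 2/5*e234
second term: 1/2 - 1/3*e2 - 2/9*e4 + 3*e13 + 2*e123 - 12/5*e124 - 4/3*e134 + 2/5*e234
Answer: -6*e13 - 4*e123 + 8/3*e134


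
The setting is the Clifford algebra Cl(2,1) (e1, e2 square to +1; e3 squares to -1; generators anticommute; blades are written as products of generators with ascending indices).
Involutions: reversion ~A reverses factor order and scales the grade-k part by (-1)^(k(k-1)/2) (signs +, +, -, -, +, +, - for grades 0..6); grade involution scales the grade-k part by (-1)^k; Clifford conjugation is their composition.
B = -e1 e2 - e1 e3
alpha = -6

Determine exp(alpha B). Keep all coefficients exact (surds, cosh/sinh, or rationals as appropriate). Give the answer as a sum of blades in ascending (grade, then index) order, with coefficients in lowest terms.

B^2 term by term: the squares give (-1)^2*(e1 e2)^2 + (-1)^2*(e1 e3)^2 = 1*(-1) + 1*(+1) = 0 (each basis 2-blade squares to minus the product of its generators' squares); cross terms between blades sharing an index anticommute and cancel. So B^2 = 0.
B^2 = 0, so the series closes: exp(alpha B) = 1 + alpha B (parabolic case).
Answer: 1 + 6*e1 e2 + 6*e1 e3


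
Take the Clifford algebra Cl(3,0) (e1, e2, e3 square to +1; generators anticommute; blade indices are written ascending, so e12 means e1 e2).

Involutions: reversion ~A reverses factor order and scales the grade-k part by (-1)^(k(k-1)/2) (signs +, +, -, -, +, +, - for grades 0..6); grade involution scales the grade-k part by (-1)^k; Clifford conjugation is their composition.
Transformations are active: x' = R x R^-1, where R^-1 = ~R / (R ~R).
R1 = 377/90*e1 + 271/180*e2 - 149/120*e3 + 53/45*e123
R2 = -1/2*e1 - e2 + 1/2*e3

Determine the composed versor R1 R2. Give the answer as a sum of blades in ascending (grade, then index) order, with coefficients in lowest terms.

Distribute over the terms of R2 (each basis-blade product reordered to ascending indices, repeated generators contracted through their squares):
R1 (-1/2*e1) = -377/180 + 271/360*e12 - 149/240*e13 - 53/90*e23
R1 (-e2) = -271/180 - 377/90*e12 + 53/45*e13 - 149/120*e23
R1 (1/2*e3) = -149/240 + 53/90*e12 + 377/180*e13 + 271/360*e23
Summing the partial products and collecting blades:
Answer: -1013/240 - 205/72*e12 + 1909/720*e13 - 97/90*e23


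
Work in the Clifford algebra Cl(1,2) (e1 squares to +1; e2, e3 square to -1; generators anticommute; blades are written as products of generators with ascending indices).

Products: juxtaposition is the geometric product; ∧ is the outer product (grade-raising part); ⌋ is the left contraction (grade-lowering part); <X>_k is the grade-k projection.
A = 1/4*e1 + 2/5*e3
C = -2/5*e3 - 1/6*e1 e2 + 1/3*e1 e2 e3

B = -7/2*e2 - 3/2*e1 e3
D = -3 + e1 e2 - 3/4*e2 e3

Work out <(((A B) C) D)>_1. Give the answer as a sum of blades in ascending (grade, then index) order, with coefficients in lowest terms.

step 1: -3/5*e1 - 3/8*e3 - 7/8*e1 e2 + 7/5*e2 e3
step 2: -1/240 - 7/15*e1 + 33/50*e2 - 7/24*e3 + 1/8*e1 e2 + 1/150*e1 e3 - 1/5*e2 e3 + 33/80*e1 e2 e3
step 3: -1/80 + 3791/1600*e1 - 5347/2400*e2 + 713/400*e3 - 461/1200*e1 e2 - 101/800*e1 e3 + 2927/4800*e2 e3 - 283/240*e1 e2 e3
step 4: 3791/1600*e1 - 5347/2400*e2 + 713/400*e3
Answer: 3791/1600*e1 - 5347/2400*e2 + 713/400*e3


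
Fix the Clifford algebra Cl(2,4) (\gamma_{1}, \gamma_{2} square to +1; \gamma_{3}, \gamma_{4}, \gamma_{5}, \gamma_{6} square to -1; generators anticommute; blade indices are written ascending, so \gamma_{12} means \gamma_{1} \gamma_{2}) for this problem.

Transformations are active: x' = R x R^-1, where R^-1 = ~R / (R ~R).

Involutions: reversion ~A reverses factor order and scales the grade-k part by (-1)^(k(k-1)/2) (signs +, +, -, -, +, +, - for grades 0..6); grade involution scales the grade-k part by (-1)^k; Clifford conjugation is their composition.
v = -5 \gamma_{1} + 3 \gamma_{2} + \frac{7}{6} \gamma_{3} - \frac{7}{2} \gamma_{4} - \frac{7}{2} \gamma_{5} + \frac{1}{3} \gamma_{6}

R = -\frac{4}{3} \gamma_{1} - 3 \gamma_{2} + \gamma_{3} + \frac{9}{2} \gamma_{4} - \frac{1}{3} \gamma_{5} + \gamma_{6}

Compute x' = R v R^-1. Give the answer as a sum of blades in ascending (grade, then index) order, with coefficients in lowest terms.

~R = -\frac{4}{3} \gamma_{1} - 3 \gamma_{2} + \gamma_{3} + \frac{9}{2} \gamma_{4} - \frac{1}{3} \gamma_{5} + \gamma_{6}, and R ~R = -\frac{139}{12}, so R^-1 = ~R / (-\frac{139}{12}).
R v = \frac{43}{4} - 19 \gamma_{12} + \frac{31}{9} \gamma_{13} + \frac{163}{6} \gamma_{14} + 3 \gamma_{15} + \frac{41}{9} \gamma_{16} - \frac{13}{2} \gamma_{23} - 3 \gamma_{24} + \frac{23}{2} \gamma_{25} - 4 \gamma_{26} - \frac{35}{4} \gamma_{34} - \frac{28}{9} \gamma_{35} - \frac{5}{6} \gamma_{36} - \frac{203}{12} \gamma_{45} + 5 \gamma_{46} + \frac{61}{18} \gamma_{56}
Answer: \frac{1039}{139} \gamma_{1} + \frac{357}{139} \gamma_{2} - \frac{2521}{834} \gamma_{3} - \frac{1349}{278} \gamma_{4} + \frac{1145}{278} \gamma_{5} - \frac{913}{417} \gamma_{6}


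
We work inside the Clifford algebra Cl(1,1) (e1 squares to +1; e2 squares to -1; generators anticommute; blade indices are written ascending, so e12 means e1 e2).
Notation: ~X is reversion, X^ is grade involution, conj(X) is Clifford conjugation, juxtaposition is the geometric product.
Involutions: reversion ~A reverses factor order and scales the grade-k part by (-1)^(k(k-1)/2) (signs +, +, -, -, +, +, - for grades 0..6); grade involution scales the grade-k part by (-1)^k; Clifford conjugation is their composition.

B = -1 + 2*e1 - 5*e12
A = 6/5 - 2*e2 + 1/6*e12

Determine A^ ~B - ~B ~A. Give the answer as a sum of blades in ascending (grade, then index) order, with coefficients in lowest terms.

first term: -11/30 + 62/5*e1 - 7/3*e2 + 11/6*e12
second term: -61/30 + 62/5*e1 + 5/3*e2 + 13/6*e12
Answer: 5/3 - 4*e2 - 1/3*e12


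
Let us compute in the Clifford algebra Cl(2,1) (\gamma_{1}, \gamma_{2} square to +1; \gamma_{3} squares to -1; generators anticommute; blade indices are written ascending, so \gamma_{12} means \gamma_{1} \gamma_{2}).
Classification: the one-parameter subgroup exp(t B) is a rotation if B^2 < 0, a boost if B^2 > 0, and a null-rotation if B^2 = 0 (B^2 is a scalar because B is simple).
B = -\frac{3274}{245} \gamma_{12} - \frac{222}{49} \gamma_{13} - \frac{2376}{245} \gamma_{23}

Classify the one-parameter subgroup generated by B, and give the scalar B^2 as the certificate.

B^2 term by term: the squares give (-\frac{3274}{245})^2*(\gamma_{12})^2 + (-\frac{222}{49})^2*(\gamma_{13})^2 + (-\frac{2376}{245})^2*(\gamma_{23})^2 = \frac{10719076}{60025}*(-1) + \frac{49284}{2401}*(+1) + \frac{5645376}{60025}*(+1) = -64 (each basis 2-blade squares to minus the product of its generators' squares); cross terms between blades sharing an index anticommute and cancel. So B^2 = -64.
Answer: rotation, certificate B^2 = -64. The invariant at work: B^2 = -64 is unchanged by conjugation, hence its sign classifies the subgroup whatever basis B is written in.


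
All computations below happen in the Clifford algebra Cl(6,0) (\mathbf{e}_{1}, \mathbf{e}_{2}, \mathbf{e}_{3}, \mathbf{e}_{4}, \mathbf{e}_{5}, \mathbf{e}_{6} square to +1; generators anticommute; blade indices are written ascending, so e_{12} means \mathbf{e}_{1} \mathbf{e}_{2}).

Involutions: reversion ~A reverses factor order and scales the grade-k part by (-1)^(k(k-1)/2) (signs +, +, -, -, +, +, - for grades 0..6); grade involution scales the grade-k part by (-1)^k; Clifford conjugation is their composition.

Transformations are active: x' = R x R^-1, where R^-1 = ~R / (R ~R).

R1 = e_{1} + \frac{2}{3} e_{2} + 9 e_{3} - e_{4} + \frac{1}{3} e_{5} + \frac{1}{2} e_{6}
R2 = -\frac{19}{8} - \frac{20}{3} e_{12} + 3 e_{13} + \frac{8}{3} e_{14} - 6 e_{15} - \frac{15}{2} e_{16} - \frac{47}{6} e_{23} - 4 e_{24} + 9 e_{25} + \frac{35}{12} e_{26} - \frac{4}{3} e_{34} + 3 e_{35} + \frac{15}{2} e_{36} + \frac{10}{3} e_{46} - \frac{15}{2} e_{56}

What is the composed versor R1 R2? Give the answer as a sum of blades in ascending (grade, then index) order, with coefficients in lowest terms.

Distribute over the terms of R1 (each basis-blade product reordered to ascending indices, repeated generators contracted through their squares):
(e_{1}) R2 = -\frac{19}{8} e_{1} - \frac{20}{3} e_{2} + 3 e_{3} + \frac{8}{3} e_{4} - 6 e_{5} - \frac{15}{2} e_{6} - \frac{47}{6} e_{123} - 4 e_{124} + 9 e_{125} + \frac{35}{12} e_{126} - \frac{4}{3} e_{134} + 3 e_{135} + \frac{15}{2} e_{136} + \frac{10}{3} e_{146} - \frac{15}{2} e_{156}
(\frac{2}{3} e_{2}) R2 = \frac{40}{9} e_{1} - \frac{19}{12} e_{2} - \frac{47}{9} e_{3} - \frac{8}{3} e_{4} + 6 e_{5} + \frac{35}{18} e_{6} - 2 e_{123} - \frac{16}{9} e_{124} + 4 e_{125} + 5 e_{126} - \frac{8}{9} e_{234} + 2 e_{235} + 5 e_{236} + \frac{20}{9} e_{246} - 5 e_{256}
(9 e_{3}) R2 = -27 e_{1} + \frac{141}{2} e_{2} - \frac{171}{8} e_{3} - 12 e_{4} + 27 e_{5} + \frac{135}{2} e_{6} - 60 e_{123} - 24 e_{134} + 54 e_{135} + \frac{135}{2} e_{136} + 36 e_{234} - 81 e_{235} - \frac{105}{4} e_{236} + 30 e_{346} - \frac{135}{2} e_{356}
(-e_{4}) R2 = \frac{8}{3} e_{1} - 4 e_{2} - \frac{4}{3} e_{3} + \frac{19}{8} e_{4} - \frac{10}{3} e_{6} + \frac{20}{3} e_{124} - 3 e_{134} - 6 e_{145} - \frac{15}{2} e_{146} + \frac{47}{6} e_{234} + 9 e_{245} + \frac{35}{12} e_{246} + 3 e_{345} + \frac{15}{2} e_{346} + \frac{15}{2} e_{456}
(\frac{1}{3} e_{5}) R2 = 2 e_{1} - 3 e_{2} - e_{3} - \frac{19}{24} e_{5} - \frac{5}{2} e_{6} - \frac{20}{9} e_{125} + e_{135} + \frac{8}{9} e_{145} + \frac{5}{2} e_{156} - \frac{47}{18} e_{235} - \frac{4}{3} e_{245} - \frac{35}{36} e_{256} - \frac{4}{9} e_{345} - \frac{5}{2} e_{356} - \frac{10}{9} e_{456}
(\frac{1}{2} e_{6}) R2 = \frac{15}{4} e_{1} - \frac{35}{24} e_{2} - \frac{15}{4} e_{3} - \frac{5}{3} e_{4} + \frac{15}{4} e_{5} - \frac{19}{16} e_{6} - \frac{10}{3} e_{126} + \frac{3}{2} e_{136} + \frac{4}{3} e_{146} - 3 e_{156} - \frac{47}{12} e_{236} - 2 e_{246} + \frac{9}{2} e_{256} - \frac{2}{3} e_{346} + \frac{3}{2} e_{356}
Summing the partial products and collecting blades:
Answer: -\frac{1189}{72} e_{1} + \frac{1291}{24} e_{2} - \frac{2137}{72} e_{3} - \frac{271}{24} e_{4} + \frac{719}{24} e_{5} + \frac{7909}{144} e_{6} - \frac{419}{6} e_{123} + \frac{8}{9} e_{124} + \frac{97}{9} e_{125} + \frac{55}{12} e_{126} - \frac{85}{3} e_{134} + 58 e_{135} + \frac{153}{2} e_{136} - \frac{46}{9} e_{145} - \frac{17}{6} e_{146} - 8 e_{156} + \frac{773}{18} e_{234} - \frac{1469}{18} e_{235} - \frac{151}{6} e_{236} + \frac{23}{3} e_{245} + \frac{113}{36} e_{246} - \frac{53}{36} e_{256} + \frac{23}{9} e_{345} + \frac{221}{6} e_{346} - \frac{137}{2} e_{356} + \frac{115}{18} e_{456}


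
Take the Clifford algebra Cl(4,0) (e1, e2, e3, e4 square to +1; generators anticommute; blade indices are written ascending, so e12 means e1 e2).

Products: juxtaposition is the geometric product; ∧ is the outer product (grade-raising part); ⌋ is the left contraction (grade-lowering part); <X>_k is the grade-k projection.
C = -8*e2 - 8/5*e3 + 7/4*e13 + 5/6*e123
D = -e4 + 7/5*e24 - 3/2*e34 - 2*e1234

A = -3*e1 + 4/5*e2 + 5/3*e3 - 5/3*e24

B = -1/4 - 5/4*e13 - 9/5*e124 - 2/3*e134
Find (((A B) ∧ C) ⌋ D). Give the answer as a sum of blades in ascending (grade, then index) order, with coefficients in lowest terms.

step 1: -1/6*e1 - 1/5*e2 + 10/3*e3 + 574/225*e14 + 349/60*e24 + 2*e34 - 1/9*e123 - 91/20*e1234
step 2: 4/3*e12 + 4/15*e13 + 2024/75*e23 + 7/20*e123 + 4592/225*e124 + 4592/1125*e134 - 502/75*e234 - 2443/240*e1234
step 3: 2443/120 + 1004/75*e1 + 9184/1125*e2 - 9184/225*e3 + 7/10*e4 + 4048/75*e14 - 8/15*e24 + 8/3*e34
Answer: 2443/120 + 1004/75*e1 + 9184/1125*e2 - 9184/225*e3 + 7/10*e4 + 4048/75*e14 - 8/15*e24 + 8/3*e34


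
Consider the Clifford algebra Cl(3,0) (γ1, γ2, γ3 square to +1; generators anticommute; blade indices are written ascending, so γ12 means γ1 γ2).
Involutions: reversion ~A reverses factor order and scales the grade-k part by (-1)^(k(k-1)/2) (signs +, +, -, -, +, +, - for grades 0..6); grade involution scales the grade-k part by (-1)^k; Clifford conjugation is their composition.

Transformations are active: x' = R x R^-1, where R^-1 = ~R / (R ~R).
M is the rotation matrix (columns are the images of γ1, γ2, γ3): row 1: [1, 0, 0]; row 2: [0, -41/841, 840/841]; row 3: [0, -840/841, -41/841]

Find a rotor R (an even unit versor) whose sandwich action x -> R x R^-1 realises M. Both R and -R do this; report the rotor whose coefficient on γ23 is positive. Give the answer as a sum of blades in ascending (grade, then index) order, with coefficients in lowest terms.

Method: write R = a + b12*γ12 + b13*γ13 + b23*γ23 with a^2 + b12^2 + b13^2 + b23^2 = 1 (so R^-1 = ~R). Expanding the columns R e_j ~R gives tr M = 4a^2 - 1 and, from the antisymmetric part, M21 - M12 = -4a*b12, M13 - M31 = 4a*b13, M32 - M23 = -4a*b23.
Here tr M = 759/841, so a^2 = (1 + tr M)/4 = 400/841 and a = ±20/29. Taking a = 20/29: M21 - M12 = 0, M13 - M31 = 0, M32 - M23 = -1680/841, giving b12 = 0, b13 = 0, b23 = 21/29, i.e. R = 20/29 + 21/29*γ23.
Its γ23 coefficient is already positive.
Answer: 20/29 + 21/29*γ23. Why the constraint matters: R and -R act identically through the sandwich — M has trace 759/841 either way — so only the sign condition on γ23 picks one of the two preimages.


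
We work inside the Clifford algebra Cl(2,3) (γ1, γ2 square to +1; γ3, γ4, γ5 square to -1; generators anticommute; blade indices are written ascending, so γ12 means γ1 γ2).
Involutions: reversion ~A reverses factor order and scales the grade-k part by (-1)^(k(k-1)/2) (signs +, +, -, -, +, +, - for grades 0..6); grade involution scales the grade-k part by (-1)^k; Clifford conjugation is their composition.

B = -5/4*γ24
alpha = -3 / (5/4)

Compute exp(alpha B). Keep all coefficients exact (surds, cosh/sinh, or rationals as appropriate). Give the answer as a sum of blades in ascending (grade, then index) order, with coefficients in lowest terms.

B^2 = (-5/4)^2*(γ24)^2 = 25/16*(+1) = 25/16 (a basis 2-blade squares to minus the product of its generators' squares).
B^2 = 25/16 — the positive square puts this in the hyperbolic regime; l = 5/4, alpha*l = -3, so exp(alpha B) = cosh(-3) + (sinh(-3)/(5/4))*B = cosh(3) + (-4*sinh(3)/5)*B.
Answer: cosh(3) + sinh(3)*γ24


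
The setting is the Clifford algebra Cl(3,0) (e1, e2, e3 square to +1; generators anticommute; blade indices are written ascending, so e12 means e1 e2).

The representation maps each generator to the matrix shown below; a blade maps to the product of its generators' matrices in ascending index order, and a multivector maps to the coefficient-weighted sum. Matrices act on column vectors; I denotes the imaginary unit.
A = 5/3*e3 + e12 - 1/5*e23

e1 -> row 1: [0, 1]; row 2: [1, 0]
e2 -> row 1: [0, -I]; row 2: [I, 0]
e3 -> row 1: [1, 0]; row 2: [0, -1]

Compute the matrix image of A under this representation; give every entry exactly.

Bivector images (products of the table entries): rho(e12) = rho(e1)rho(e2) = row 1: [I, 0]; row 2: [0, -I]; rho(e23) = rho(e2)rho(e3) = row 1: [0, I]; row 2: [I, 0].
M = (5/3)*rho(e3) + (1)*rho(e12) + (-1/5)*rho(e23), summed entrywise:
Answer: row 1: [5/3 + I, -I/5]; row 2: [-I/5, -5/3 - I]
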